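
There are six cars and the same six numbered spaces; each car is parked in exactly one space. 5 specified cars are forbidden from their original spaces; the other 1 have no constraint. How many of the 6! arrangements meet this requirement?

309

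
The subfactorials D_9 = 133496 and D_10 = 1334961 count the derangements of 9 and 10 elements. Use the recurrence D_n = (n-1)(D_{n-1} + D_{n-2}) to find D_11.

14684570

D_11 = (11-1)·(D_10 + D_9) = 10·(1334961 + 133496) = 10·1468457 = 14684570.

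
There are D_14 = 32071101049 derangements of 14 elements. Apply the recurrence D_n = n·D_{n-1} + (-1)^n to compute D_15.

D_15 = 15·32071101049 - 1 = 481066515734.

481066515734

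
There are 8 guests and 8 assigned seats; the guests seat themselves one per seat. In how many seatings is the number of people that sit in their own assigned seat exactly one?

14832

Choose which one of the 8 is fixed: C(8,1) = 8.
The other 7 form a derangement: !7 = 1854.
Total: 8 × 1854 = 14832.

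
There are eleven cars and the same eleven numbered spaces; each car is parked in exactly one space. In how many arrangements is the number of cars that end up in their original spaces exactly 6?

Pick the 6 fixed positions: C(11,6) = 462 ways.
The other 5 form a derangement: !5 = 44.
Total: 462 × 44 = 20328.

20328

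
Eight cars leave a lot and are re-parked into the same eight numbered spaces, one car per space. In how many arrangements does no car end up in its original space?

14833

Recurrence: !8 = 8·!7 + (-1)^8.
!8 = 8·1854 + 1 = 14833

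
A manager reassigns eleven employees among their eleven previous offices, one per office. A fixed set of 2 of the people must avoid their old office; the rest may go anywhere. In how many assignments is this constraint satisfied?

Let A_j be the event that the j-th constrained one is fixed. By inclusion-exclusion over the 2 events:
Σ_{j=0}^{2} (-1)^j C(2,j)(11-j)!
= C(2,0)·11! - C(2,1)·10! + C(2,2)·9!
= 39916800 - 7257600 + 362880
= 33022080

33022080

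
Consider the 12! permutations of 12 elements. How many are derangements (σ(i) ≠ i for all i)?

176214841

By inclusion-exclusion, !12 = Σ (-1)^k · 12!/k! for k=0..12
= 12! - 12!/1! + 12!/2! - 12!/3! + 12!/4! - 12!/5! + 12!/6! - 12!/7! + 12!/8! - 12!/9! + 12!/10! - 12!/11! + 12!/12!
= 479001600 - 479001600 + 239500800 - 79833600 + 19958400 - 3991680 + 665280 - 95040 + 11880 - 1320 + 132 - 12 + 1
= 176214841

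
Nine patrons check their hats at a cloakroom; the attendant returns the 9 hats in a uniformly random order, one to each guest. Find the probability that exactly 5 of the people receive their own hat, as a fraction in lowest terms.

1/320

Favorable outcomes: C(9,5)·!4 = 126·9 = 1134.
Total outcomes: 9! = 362880.
Probability = 1134/362880 = 1/320.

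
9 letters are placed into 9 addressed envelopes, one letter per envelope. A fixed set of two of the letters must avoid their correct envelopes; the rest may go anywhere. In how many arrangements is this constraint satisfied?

287280

Let A_j be the event that the j-th constrained one is fixed. By inclusion-exclusion over the 2 events:
Σ_{j=0}^{2} (-1)^j C(2,j)(9-j)!
= C(2,0)·9! - C(2,1)·8! + C(2,2)·7!
= 362880 - 80640 + 5040
= 287280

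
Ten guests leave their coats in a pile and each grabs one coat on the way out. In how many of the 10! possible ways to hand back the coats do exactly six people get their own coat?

1890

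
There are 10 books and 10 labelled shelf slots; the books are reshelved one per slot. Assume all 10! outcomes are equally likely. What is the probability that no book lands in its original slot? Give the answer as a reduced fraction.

16481/44800

Favorable outcomes: !10 = 1334961.
Total outcomes: 10! = 3628800.
Probability = 1334961/3628800 = 16481/44800.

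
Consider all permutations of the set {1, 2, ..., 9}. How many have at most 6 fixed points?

362843

# with exactly i fixed is C(9,i)·!(9-i); sum over i=0..6:
  i=0: C(9,0)·!9 = 1·133496 = 133496
  i=1: C(9,1)·!8 = 9·14833 = 133497
  i=2: C(9,2)·!7 = 36·1854 = 66744
  i=3: C(9,3)·!6 = 84·265 = 22260
  i=4: C(9,4)·!5 = 126·44 = 5544
  i=5: C(9,5)·!4 = 126·9 = 1134
  i=6: C(9,6)·!3 = 84·2 = 168
Total = 362843.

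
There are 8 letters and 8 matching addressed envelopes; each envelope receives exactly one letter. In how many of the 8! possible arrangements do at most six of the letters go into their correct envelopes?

40319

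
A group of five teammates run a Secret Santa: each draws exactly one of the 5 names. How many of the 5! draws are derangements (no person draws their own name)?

Recurrence: !5 = 5·!4 + (-1)^5.
!5 = 5·9 - 1 = 44

44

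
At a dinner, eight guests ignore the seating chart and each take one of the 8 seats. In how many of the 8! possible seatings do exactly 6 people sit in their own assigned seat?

28

Choose which 6 of the 8 are fixed: C(8,6) = 28.
The remaining 2 must be deranged: !2 = 1.
Total: 28 × 1 = 28.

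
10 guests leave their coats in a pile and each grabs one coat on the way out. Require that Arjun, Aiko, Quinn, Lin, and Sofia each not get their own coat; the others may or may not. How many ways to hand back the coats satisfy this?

Inclusion-exclusion on the 5 forbidden self-matches:
Σ_{j=0}^{5} (-1)^j C(5,j)(10-j)!
= C(5,0)·10! - C(5,1)·9! + C(5,2)·8! - C(5,3)·7! + C(5,4)·6! - C(5,5)·5!
= 3628800 - 1814400 + 403200 - 50400 + 3600 - 120
= 2170680

2170680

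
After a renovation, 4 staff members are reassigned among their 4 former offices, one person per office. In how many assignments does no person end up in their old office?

9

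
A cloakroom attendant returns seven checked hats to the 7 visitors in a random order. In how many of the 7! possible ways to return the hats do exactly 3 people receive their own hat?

315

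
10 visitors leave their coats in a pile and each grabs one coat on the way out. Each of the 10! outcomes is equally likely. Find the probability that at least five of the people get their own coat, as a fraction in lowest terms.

829/226800

Favorable outcomes: Σ_{i≥5} C(10,i)·!(10-i) = 252·44 + 210·9 + 120·2 + 45·1 + 10·0 + 1·1 = 13264.
Total outcomes: 10! = 3628800.
Probability = 13264/3628800 = 829/226800.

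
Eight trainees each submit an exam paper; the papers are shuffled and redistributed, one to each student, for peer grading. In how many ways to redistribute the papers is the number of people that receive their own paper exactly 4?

630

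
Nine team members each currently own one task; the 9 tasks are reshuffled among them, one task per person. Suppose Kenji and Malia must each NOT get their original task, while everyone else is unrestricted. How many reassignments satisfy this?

287280

Let A_j be the event that the j-th constrained one is fixed. By inclusion-exclusion over the 2 events:
Σ_{j=0}^{2} (-1)^j C(2,j)(9-j)!
= C(2,0)·9! - C(2,1)·8! + C(2,2)·7!
= 362880 - 80640 + 5040
= 287280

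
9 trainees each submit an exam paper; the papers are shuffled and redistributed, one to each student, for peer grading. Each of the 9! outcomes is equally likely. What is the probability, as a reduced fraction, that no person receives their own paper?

Favorable outcomes: !9 = 133496.
Total outcomes: 9! = 362880.
Probability = 133496/362880 = 16687/45360.

16687/45360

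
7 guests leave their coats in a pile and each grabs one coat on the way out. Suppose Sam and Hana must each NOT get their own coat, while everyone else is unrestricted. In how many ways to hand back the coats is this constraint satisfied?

Inclusion-exclusion on the 2 forbidden self-matches:
Σ_{j=0}^{2} (-1)^j C(2,j)(7-j)!
= C(2,0)·7! - C(2,1)·6! + C(2,2)·5!
= 5040 - 1440 + 120
= 3720

3720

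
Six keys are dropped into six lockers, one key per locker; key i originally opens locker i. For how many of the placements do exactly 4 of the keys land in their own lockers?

15

Choose which 4 of the 6 are fixed: C(6,4) = 15.
The other 2 form a derangement: !2 = 1.
Total: 15 × 1 = 15.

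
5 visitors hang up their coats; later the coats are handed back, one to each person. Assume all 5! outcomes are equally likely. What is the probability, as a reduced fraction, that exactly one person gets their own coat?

3/8

Favorable outcomes: C(5,1)·!4 = 5·9 = 45.
Total outcomes: 5! = 120.
Probability = 45/120 = 3/8.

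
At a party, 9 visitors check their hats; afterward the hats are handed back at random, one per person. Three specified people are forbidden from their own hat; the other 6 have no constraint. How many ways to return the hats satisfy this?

256320

Inclusion-exclusion on the 3 forbidden self-matches:
Σ_{j=0}^{3} (-1)^j C(3,j)(9-j)!
= C(3,0)·9! - C(3,1)·8! + C(3,2)·7! - C(3,3)·6!
= 362880 - 120960 + 15120 - 720
= 256320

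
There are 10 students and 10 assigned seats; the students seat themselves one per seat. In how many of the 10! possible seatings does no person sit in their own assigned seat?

Recurrence: !10 = 9·(!9 + !8).
!10 = 9·(133496 + 14833) = 9·148329 = 1334961

1334961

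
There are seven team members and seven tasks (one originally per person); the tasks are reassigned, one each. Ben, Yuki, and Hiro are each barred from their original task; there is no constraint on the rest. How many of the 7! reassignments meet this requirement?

Let A_j be the event that the j-th constrained one is fixed. By inclusion-exclusion over the 3 events:
Σ_{j=0}^{3} (-1)^j C(3,j)(7-j)!
= C(3,0)·7! - C(3,1)·6! + C(3,2)·5! - C(3,3)·4!
= 5040 - 2160 + 360 - 24
= 3216

3216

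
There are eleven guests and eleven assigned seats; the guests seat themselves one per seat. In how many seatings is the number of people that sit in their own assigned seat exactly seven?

2970

Pick the 7 fixed positions: C(11,7) = 330 ways.
The other 4 form a derangement: !4 = 9.
Total: 330 × 9 = 2970.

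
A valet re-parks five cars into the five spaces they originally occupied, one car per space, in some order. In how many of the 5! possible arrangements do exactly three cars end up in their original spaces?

10

Choose which 3 of the 5 are fixed: C(5,3) = 10.
The other 2 form a derangement: !2 = 1.
Total: 10 × 1 = 10.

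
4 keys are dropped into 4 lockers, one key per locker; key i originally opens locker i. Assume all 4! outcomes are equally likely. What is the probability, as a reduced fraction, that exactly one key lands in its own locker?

1/3

Favorable outcomes: C(4,1)·!3 = 4·2 = 8.
Total outcomes: 4! = 24.
Probability = 8/24 = 1/3.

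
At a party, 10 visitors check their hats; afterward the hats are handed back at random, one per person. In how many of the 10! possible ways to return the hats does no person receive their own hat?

By inclusion-exclusion, !10 = Σ (-1)^k · 10!/k! for k=0..10
= 10! - 10!/1! + 10!/2! - 10!/3! + 10!/4! - 10!/5! + 10!/6! - 10!/7! + 10!/8! - 10!/9! + 10!/10!
= 3628800 - 3628800 + 1814400 - 604800 + 151200 - 30240 + 5040 - 720 + 90 - 10 + 1
= 1334961

1334961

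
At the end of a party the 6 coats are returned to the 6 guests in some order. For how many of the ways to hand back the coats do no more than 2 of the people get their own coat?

664

# with exactly i fixed is C(6,i)·!(6-i); sum over i=0..2:
  i=0: C(6,0)·!6 = 1·265 = 265
  i=1: C(6,1)·!5 = 6·44 = 264
  i=2: C(6,2)·!4 = 15·9 = 135
Total = 664.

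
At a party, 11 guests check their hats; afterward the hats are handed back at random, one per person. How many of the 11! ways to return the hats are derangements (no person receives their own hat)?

14684570

The number of derangements of 11 is !11 = Σ_{k=0}^{11} (-1)^k·11!/k!
= 11! - 11!/1! + 11!/2! - 11!/3! + 11!/4! - 11!/5! + 11!/6! - 11!/7! + 11!/8! - 11!/9! + 11!/10! - 11!/11!
= 39916800 - 39916800 + 19958400 - 6652800 + 1663200 - 332640 + 55440 - 7920 + 990 - 110 + 11 - 1
= 14684570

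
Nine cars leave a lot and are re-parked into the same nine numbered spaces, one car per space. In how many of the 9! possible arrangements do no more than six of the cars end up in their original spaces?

Sum C(9,i)·!(9-i) for i = 0..6:
  i=0: C(9,0)·!9 = 1·133496 = 133496
  i=1: C(9,1)·!8 = 9·14833 = 133497
  i=2: C(9,2)·!7 = 36·1854 = 66744
  i=3: C(9,3)·!6 = 84·265 = 22260
  i=4: C(9,4)·!5 = 126·44 = 5544
  i=5: C(9,5)·!4 = 126·9 = 1134
  i=6: C(9,6)·!3 = 84·2 = 168
Total = 362843.

362843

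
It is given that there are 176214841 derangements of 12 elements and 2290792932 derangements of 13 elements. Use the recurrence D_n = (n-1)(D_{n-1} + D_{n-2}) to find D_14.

D_14 = (14-1)·(D_13 + D_12) = 13·(2290792932 + 176214841) = 13·2467007773 = 32071101049.

32071101049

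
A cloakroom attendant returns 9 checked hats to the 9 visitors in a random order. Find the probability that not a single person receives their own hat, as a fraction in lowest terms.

16687/45360

Favorable outcomes: !9 = 133496.
Total outcomes: 9! = 362880.
Probability = 133496/362880 = 16687/45360.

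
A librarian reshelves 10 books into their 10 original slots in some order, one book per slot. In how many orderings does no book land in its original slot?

1334961

!10 is the nearest integer to 10!/e.
10! = 3628800, and 3628800/e ≈ 1334960.92, so !10 = 1334961.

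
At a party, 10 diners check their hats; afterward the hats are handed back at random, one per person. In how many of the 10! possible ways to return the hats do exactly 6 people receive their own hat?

1890

Choose which 6 of the 10 are fixed: C(10,6) = 210.
The remaining 4 must be deranged: !4 = 9.
Total: 210 × 9 = 1890.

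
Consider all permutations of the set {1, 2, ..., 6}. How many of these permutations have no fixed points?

265

!6 is the nearest integer to 6!/e.
6! = 720, and 720/e ≈ 264.87, so !6 = 265.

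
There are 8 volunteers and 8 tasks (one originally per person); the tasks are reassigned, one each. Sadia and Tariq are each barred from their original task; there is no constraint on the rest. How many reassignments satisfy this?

30960

Inclusion-exclusion on the 2 forbidden self-matches:
Σ_{j=0}^{2} (-1)^j C(2,j)(8-j)!
= C(2,0)·8! - C(2,1)·7! + C(2,2)·6!
= 40320 - 10080 + 720
= 30960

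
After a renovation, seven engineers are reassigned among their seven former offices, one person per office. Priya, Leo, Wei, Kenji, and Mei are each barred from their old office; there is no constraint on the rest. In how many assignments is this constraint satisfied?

2428

Let A_j be the event that the j-th constrained one is fixed. By inclusion-exclusion over the 5 events:
Σ_{j=0}^{5} (-1)^j C(5,j)(7-j)!
= C(5,0)·7! - C(5,1)·6! + C(5,2)·5! - C(5,3)·4! + C(5,4)·3! - C(5,5)·2!
= 5040 - 3600 + 1200 - 240 + 30 - 2
= 2428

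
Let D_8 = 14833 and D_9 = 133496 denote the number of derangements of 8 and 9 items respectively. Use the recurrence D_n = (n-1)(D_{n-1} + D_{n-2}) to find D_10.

1334961

D_10 = (10-1)·(D_9 + D_8) = 9·(133496 + 14833) = 9·148329 = 1334961.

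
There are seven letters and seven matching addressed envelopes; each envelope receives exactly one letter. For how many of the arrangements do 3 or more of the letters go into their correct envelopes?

# with exactly i fixed is C(7,i)·!(7-i); sum over i=3..7:
  i=3: C(7,3)·!4 = 35·9 = 315
  i=4: C(7,4)·!3 = 35·2 = 70
  i=5: C(7,5)·!2 = 21·1 = 21
  i=6: C(7,6)·!1 = 7·0 = 0
  i=7: C(7,7)·!0 = 1·1 = 1
Total = 407.

407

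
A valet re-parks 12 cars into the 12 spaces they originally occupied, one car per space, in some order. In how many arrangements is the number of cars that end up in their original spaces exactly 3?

29369120

Pick the 3 fixed positions: C(12,3) = 220 ways.
The remaining 9 must be deranged: !9 = 133496.
Total: 220 × 133496 = 29369120.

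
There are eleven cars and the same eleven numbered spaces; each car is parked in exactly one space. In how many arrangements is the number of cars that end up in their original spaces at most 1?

# with exactly i fixed is C(11,i)·!(11-i); sum over i=0..1:
  i=0: C(11,0)·!11 = 1·14684570 = 14684570
  i=1: C(11,1)·!10 = 11·1334961 = 14684571
Total = 29369141.

29369141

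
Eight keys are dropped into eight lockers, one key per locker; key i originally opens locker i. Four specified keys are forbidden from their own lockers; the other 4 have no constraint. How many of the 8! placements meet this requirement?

24024

Let A_j be the event that the j-th constrained one is fixed. By inclusion-exclusion over the 4 events:
Σ_{j=0}^{4} (-1)^j C(4,j)(8-j)!
= C(4,0)·8! - C(4,1)·7! + C(4,2)·6! - C(4,3)·5! + C(4,4)·4!
= 40320 - 20160 + 4320 - 480 + 24
= 24024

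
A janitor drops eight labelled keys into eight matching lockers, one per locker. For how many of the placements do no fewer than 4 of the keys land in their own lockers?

771

# with exactly i fixed is C(8,i)·!(8-i); sum over i=4..8:
  i=4: C(8,4)·!4 = 70·9 = 630
  i=5: C(8,5)·!3 = 56·2 = 112
  i=6: C(8,6)·!2 = 28·1 = 28
  i=7: C(8,7)·!1 = 8·0 = 0
  i=8: C(8,8)·!0 = 1·1 = 1
Total = 771.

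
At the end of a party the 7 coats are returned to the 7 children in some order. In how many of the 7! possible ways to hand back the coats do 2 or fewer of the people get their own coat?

Sum C(7,i)·!(7-i) for i = 0..2:
  i=0: C(7,0)·!7 = 1·1854 = 1854
  i=1: C(7,1)·!6 = 7·265 = 1855
  i=2: C(7,2)·!5 = 21·44 = 924
Total = 4633.

4633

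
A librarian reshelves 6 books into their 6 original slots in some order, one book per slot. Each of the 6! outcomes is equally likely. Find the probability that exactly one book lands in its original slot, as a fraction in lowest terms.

11/30

Favorable outcomes: C(6,1)·!5 = 6·44 = 264.
Total outcomes: 6! = 720.
Probability = 264/720 = 11/30.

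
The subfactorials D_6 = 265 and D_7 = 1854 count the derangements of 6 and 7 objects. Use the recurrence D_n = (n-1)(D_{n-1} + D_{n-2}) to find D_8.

14833

D_8 = (8-1)·(D_7 + D_6) = 7·(1854 + 265) = 7·2119 = 14833.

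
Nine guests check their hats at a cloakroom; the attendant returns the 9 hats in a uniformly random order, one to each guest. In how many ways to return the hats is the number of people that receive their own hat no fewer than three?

# with exactly i fixed is C(9,i)·!(9-i); sum over i=3..9:
  i=3: C(9,3)·!6 = 84·265 = 22260
  i=4: C(9,4)·!5 = 126·44 = 5544
  i=5: C(9,5)·!4 = 126·9 = 1134
  i=6: C(9,6)·!3 = 84·2 = 168
  i=7: C(9,7)·!2 = 36·1 = 36
  i=8: C(9,8)·!1 = 9·0 = 0
  i=9: C(9,9)·!0 = 1·1 = 1
Total = 29143.

29143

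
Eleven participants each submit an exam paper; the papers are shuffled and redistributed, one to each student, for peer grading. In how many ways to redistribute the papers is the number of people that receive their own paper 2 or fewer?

36711421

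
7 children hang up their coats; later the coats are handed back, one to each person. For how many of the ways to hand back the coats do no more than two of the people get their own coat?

4633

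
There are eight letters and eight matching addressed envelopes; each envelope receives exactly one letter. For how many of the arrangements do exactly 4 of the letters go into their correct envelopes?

630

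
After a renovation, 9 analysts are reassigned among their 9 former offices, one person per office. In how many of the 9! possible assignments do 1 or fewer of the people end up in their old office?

# with exactly i fixed is C(9,i)·!(9-i); sum over i=0..1:
  i=0: C(9,0)·!9 = 1·133496 = 133496
  i=1: C(9,1)·!8 = 9·14833 = 133497
Total = 266993.

266993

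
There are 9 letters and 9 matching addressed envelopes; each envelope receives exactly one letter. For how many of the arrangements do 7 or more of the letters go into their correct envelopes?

Sum C(9,i)·!(9-i) for i = 7..9:
  i=7: C(9,7)·!2 = 36·1 = 36
  i=8: C(9,8)·!1 = 9·0 = 0
  i=9: C(9,9)·!0 = 1·1 = 1
Total = 37.

37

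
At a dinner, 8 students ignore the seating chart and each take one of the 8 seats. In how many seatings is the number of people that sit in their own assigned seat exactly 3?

Choose which 3 of the 8 are fixed: C(8,3) = 56.
The other 5 form a derangement: !5 = 44.
Total: 56 × 44 = 2464.

2464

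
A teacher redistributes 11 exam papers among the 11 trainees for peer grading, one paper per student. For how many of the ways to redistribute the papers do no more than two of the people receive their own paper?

Sum C(11,i)·!(11-i) for i = 0..2:
  i=0: C(11,0)·!11 = 1·14684570 = 14684570
  i=1: C(11,1)·!10 = 11·1334961 = 14684571
  i=2: C(11,2)·!9 = 55·133496 = 7342280
Total = 36711421.

36711421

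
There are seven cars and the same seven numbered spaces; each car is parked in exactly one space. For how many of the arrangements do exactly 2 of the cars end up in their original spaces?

924

Choose which 2 of the 7 are fixed: C(7,2) = 21.
The other 5 form a derangement: !5 = 44.
Total: 21 × 44 = 924.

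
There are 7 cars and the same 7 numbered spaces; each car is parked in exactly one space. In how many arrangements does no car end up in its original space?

!7 is the nearest integer to 7!/e.
7! = 5040, and 5040/e ≈ 1854.11, so !7 = 1854.

1854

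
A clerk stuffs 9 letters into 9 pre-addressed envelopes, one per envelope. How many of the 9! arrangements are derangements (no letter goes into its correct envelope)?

133496

!9 = 9! · Σ_{k=0}^{9} (-1)^k/k!
= 9! - 9!/1! + 9!/2! - 9!/3! + 9!/4! - 9!/5! + 9!/6! - 9!/7! + 9!/8! - 9!/9!
= 362880 - 362880 + 181440 - 60480 + 15120 - 3024 + 504 - 72 + 9 - 1
= 133496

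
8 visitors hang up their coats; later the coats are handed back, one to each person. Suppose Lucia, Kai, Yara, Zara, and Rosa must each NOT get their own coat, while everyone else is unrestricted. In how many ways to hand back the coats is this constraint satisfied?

21234

Let A_j be the event that the j-th constrained one is fixed. By inclusion-exclusion over the 5 events:
Σ_{j=0}^{5} (-1)^j C(5,j)(8-j)!
= C(5,0)·8! - C(5,1)·7! + C(5,2)·6! - C(5,3)·5! + C(5,4)·4! - C(5,5)·3!
= 40320 - 25200 + 7200 - 1200 + 120 - 6
= 21234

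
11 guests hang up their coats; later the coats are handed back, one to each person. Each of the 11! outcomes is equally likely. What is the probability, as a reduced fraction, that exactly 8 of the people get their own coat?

1/120960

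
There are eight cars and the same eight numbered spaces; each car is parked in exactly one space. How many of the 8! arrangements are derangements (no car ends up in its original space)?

14833

Use !n = n·!(n-1) + (-1)^n.
!8 = 8·1854 + 1 = 14833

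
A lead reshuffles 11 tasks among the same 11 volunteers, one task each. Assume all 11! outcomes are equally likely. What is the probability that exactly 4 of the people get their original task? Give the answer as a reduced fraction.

103/6720

Favorable outcomes: C(11,4)·!7 = 330·1854 = 611820.
Total outcomes: 11! = 39916800.
Probability = 611820/39916800 = 103/6720.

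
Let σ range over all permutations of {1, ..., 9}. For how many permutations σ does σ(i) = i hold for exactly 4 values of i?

5544

Choose which 4 of the 9 are fixed: C(9,4) = 126.
The other 5 form a derangement: !5 = 44.
Total: 126 × 44 = 5544.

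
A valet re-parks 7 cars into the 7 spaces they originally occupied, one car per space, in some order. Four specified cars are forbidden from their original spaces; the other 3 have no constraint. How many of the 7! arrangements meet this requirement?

Let A_j be the event that the j-th constrained one is fixed. By inclusion-exclusion over the 4 events:
Σ_{j=0}^{4} (-1)^j C(4,j)(7-j)!
= C(4,0)·7! - C(4,1)·6! + C(4,2)·5! - C(4,3)·4! + C(4,4)·3!
= 5040 - 2880 + 720 - 96 + 6
= 2790

2790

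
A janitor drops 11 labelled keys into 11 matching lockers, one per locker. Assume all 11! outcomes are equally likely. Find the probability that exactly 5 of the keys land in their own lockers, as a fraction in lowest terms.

53/17280

Favorable outcomes: C(11,5)·!6 = 462·265 = 122430.
Total outcomes: 11! = 39916800.
Probability = 122430/39916800 = 53/17280.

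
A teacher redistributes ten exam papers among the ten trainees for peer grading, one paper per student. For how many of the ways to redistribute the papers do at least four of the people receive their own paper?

68914

Sum C(10,i)·!(10-i) for i = 4..10:
  i=4: C(10,4)·!6 = 210·265 = 55650
  i=5: C(10,5)·!5 = 252·44 = 11088
  i=6: C(10,6)·!4 = 210·9 = 1890
  i=7: C(10,7)·!3 = 120·2 = 240
  i=8: C(10,8)·!2 = 45·1 = 45
  i=9: C(10,9)·!1 = 10·0 = 0
  i=10: C(10,10)·!0 = 1·1 = 1
Total = 68914.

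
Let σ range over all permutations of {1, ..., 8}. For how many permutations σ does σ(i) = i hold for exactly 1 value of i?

Choose which one of the 8 is fixed: C(8,1) = 8.
The other 7 form a derangement: !7 = 1854.
Total: 8 × 1854 = 14832.

14832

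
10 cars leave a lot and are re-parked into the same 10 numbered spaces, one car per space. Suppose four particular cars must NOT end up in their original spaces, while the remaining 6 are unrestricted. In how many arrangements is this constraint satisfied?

Inclusion-exclusion on the 4 forbidden self-matches:
Σ_{j=0}^{4} (-1)^j C(4,j)(10-j)!
= C(4,0)·10! - C(4,1)·9! + C(4,2)·8! - C(4,3)·7! + C(4,4)·6!
= 3628800 - 1451520 + 241920 - 20160 + 720
= 2399760

2399760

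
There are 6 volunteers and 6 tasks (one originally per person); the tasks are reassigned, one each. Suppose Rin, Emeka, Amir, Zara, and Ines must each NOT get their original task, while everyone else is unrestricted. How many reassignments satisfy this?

309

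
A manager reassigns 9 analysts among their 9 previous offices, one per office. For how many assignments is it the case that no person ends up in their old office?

133496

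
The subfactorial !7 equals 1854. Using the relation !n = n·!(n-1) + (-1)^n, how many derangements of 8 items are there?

14833

!8 = 8·1854 + 1 = 14833.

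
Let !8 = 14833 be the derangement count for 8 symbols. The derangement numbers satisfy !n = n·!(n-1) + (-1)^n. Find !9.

133496

!9 = 9·14833 - 1 = 133496.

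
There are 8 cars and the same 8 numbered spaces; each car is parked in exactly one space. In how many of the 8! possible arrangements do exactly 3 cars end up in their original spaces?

Pick the 3 fixed positions: C(8,3) = 56 ways.
The other 5 form a derangement: !5 = 44.
Total: 56 × 44 = 2464.

2464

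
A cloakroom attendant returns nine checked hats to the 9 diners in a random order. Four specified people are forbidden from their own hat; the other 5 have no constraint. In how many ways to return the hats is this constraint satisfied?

229080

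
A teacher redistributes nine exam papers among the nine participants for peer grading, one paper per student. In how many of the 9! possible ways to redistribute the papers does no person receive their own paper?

133496

!9 = 9! · Σ_{k=0}^{9} (-1)^k/k!
= 9! - 9!/1! + 9!/2! - 9!/3! + 9!/4! - 9!/5! + 9!/6! - 9!/7! + 9!/8! - 9!/9!
= 362880 - 362880 + 181440 - 60480 + 15120 - 3024 + 504 - 72 + 9 - 1
= 133496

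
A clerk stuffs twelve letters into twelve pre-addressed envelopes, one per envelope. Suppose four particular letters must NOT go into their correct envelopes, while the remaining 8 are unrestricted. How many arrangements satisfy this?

Inclusion-exclusion on the 4 forbidden self-matches:
Σ_{j=0}^{4} (-1)^j C(4,j)(12-j)!
= C(4,0)·12! - C(4,1)·11! + C(4,2)·10! - C(4,3)·9! + C(4,4)·8!
= 479001600 - 159667200 + 21772800 - 1451520 + 40320
= 339696000

339696000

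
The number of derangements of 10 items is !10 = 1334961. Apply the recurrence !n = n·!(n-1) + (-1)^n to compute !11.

!11 = 11·1334961 - 1 = 14684570.

14684570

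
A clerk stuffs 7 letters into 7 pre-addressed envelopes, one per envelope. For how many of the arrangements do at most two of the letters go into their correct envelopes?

Sum C(7,i)·!(7-i) for i = 0..2:
  i=0: C(7,0)·!7 = 1·1854 = 1854
  i=1: C(7,1)·!6 = 7·265 = 1855
  i=2: C(7,2)·!5 = 21·44 = 924
Total = 4633.

4633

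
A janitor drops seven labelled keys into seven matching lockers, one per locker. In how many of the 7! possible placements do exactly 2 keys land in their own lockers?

924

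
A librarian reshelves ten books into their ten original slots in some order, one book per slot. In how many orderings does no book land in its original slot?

1334961

The subfactorial !10 = [10!/e] (nearest integer).
10! = 3628800, and 3628800/e ≈ 1334960.92, so !10 = 1334961.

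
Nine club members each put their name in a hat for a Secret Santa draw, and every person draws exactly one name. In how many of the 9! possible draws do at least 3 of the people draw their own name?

29143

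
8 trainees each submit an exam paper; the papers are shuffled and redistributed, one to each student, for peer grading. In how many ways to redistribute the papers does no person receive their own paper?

14833

The subfactorial !8 = [8!/e] (nearest integer).
8! = 40320, and 40320/e ≈ 14832.90, so !8 = 14833.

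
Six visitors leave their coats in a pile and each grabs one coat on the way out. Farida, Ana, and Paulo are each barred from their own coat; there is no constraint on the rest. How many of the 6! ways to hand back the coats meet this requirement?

Inclusion-exclusion on the 3 forbidden self-matches:
Σ_{j=0}^{3} (-1)^j C(3,j)(6-j)!
= C(3,0)·6! - C(3,1)·5! + C(3,2)·4! - C(3,3)·3!
= 720 - 360 + 72 - 6
= 426

426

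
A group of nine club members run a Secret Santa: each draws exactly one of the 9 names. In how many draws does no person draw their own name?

133496

By inclusion-exclusion, !9 = Σ (-1)^k · 9!/k! for k=0..9
= 9! - 9!/1! + 9!/2! - 9!/3! + 9!/4! - 9!/5! + 9!/6! - 9!/7! + 9!/8! - 9!/9!
= 362880 - 362880 + 181440 - 60480 + 15120 - 3024 + 504 - 72 + 9 - 1
= 133496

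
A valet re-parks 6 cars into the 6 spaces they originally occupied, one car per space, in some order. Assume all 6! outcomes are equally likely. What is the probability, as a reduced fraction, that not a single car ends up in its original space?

Favorable outcomes: !6 = 265.
Total outcomes: 6! = 720.
Probability = 265/720 = 53/144.

53/144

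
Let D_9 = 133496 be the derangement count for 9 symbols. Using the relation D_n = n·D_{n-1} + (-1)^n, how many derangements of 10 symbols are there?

1334961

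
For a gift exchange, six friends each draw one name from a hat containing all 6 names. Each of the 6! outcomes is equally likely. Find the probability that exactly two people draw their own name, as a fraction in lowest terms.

3/16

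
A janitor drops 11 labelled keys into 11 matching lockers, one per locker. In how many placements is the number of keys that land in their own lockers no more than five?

39893116

Sum C(11,i)·!(11-i) for i = 0..5:
  i=0: C(11,0)·!11 = 1·14684570 = 14684570
  i=1: C(11,1)·!10 = 11·1334961 = 14684571
  i=2: C(11,2)·!9 = 55·133496 = 7342280
  i=3: C(11,3)·!8 = 165·14833 = 2447445
  i=4: C(11,4)·!7 = 330·1854 = 611820
  i=5: C(11,5)·!6 = 462·265 = 122430
Total = 39893116.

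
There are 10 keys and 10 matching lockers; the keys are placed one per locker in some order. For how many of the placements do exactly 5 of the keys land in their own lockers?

11088

Choose which 5 of the 10 are fixed: C(10,5) = 252.
The remaining 5 must be deranged: !5 = 44.
Total: 252 × 44 = 11088.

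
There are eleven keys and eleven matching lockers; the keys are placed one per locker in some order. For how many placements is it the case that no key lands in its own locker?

14684570

By inclusion-exclusion, !11 = Σ (-1)^k · 11!/k! for k=0..11
= 11! - 11!/1! + 11!/2! - 11!/3! + 11!/4! - 11!/5! + 11!/6! - 11!/7! + 11!/8! - 11!/9! + 11!/10! - 11!/11!
= 39916800 - 39916800 + 19958400 - 6652800 + 1663200 - 332640 + 55440 - 7920 + 990 - 110 + 11 - 1
= 14684570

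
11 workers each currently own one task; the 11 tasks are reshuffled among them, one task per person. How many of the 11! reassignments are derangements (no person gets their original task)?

14684570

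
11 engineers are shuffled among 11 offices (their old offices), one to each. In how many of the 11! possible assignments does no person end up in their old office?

14684570

Recurrence: !11 = 10·(!10 + !9).
!11 = 10·(1334961 + 133496) = 10·1468457 = 14684570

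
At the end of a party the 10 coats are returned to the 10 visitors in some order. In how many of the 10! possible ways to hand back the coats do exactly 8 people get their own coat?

45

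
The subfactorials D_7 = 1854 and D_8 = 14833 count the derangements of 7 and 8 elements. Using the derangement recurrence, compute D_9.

D_9 = (9-1)·(D_8 + D_7) = 8·(14833 + 1854) = 8·16687 = 133496.

133496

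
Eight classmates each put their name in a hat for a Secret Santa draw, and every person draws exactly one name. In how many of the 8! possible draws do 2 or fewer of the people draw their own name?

37085

# with exactly i fixed is C(8,i)·!(8-i); sum over i=0..2:
  i=0: C(8,0)·!8 = 1·14833 = 14833
  i=1: C(8,1)·!7 = 8·1854 = 14832
  i=2: C(8,2)·!6 = 28·265 = 7420
Total = 37085.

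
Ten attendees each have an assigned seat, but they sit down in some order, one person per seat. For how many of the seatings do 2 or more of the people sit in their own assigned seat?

958879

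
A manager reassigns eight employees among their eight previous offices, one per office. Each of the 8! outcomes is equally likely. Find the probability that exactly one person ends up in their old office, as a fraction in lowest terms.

103/280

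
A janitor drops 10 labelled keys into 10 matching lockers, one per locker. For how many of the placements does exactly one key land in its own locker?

Choose which one of the 10 is fixed: C(10,1) = 10.
The remaining 9 must be deranged: !9 = 133496.
Total: 10 × 133496 = 1334960.

1334960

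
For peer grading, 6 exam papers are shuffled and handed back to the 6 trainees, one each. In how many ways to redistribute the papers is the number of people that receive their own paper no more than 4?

719

# with exactly i fixed is C(6,i)·!(6-i); sum over i=0..4:
  i=0: C(6,0)·!6 = 1·265 = 265
  i=1: C(6,1)·!5 = 6·44 = 264
  i=2: C(6,2)·!4 = 15·9 = 135
  i=3: C(6,3)·!3 = 20·2 = 40
  i=4: C(6,4)·!2 = 15·1 = 15
Total = 719.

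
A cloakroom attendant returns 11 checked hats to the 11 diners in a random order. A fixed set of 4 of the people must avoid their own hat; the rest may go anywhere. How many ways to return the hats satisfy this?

27422640

Let A_j be the event that the j-th constrained one is fixed. By inclusion-exclusion over the 4 events:
Σ_{j=0}^{4} (-1)^j C(4,j)(11-j)!
= C(4,0)·11! - C(4,1)·10! + C(4,2)·9! - C(4,3)·8! + C(4,4)·7!
= 39916800 - 14515200 + 2177280 - 161280 + 5040
= 27422640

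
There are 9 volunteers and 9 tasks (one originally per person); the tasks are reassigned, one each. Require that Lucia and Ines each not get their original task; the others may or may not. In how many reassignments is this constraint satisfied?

Let A_j be the event that the j-th constrained one is fixed. By inclusion-exclusion over the 2 events:
Σ_{j=0}^{2} (-1)^j C(2,j)(9-j)!
= C(2,0)·9! - C(2,1)·8! + C(2,2)·7!
= 362880 - 80640 + 5040
= 287280

287280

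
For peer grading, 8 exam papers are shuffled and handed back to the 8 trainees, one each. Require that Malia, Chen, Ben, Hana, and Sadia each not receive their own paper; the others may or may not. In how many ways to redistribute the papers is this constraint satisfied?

Inclusion-exclusion on the 5 forbidden self-matches:
Σ_{j=0}^{5} (-1)^j C(5,j)(8-j)!
= C(5,0)·8! - C(5,1)·7! + C(5,2)·6! - C(5,3)·5! + C(5,4)·4! - C(5,5)·3!
= 40320 - 25200 + 7200 - 1200 + 120 - 6
= 21234

21234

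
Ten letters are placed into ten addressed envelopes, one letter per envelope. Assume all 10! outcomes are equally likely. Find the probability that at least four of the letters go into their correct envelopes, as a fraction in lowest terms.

34457/1814400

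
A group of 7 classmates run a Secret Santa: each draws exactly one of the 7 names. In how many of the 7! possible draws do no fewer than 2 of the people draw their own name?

1331

Sum C(7,i)·!(7-i) for i = 2..7:
  i=2: C(7,2)·!5 = 21·44 = 924
  i=3: C(7,3)·!4 = 35·9 = 315
  i=4: C(7,4)·!3 = 35·2 = 70
  i=5: C(7,5)·!2 = 21·1 = 21
  i=6: C(7,6)·!1 = 7·0 = 0
  i=7: C(7,7)·!0 = 1·1 = 1
Total = 1331.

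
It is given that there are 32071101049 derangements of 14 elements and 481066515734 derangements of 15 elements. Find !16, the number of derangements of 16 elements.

7697064251745

!16 = (16-1)·(!15 + !14) = 15·(481066515734 + 32071101049) = 15·513137616783 = 7697064251745.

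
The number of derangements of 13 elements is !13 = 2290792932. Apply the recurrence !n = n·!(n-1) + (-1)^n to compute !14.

32071101049

!14 = 14·2290792932 + 1 = 32071101049.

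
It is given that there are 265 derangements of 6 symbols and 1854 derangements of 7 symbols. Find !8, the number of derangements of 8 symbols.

!8 = (8-1)·(!7 + !6) = 7·(1854 + 265) = 7·2119 = 14833.

14833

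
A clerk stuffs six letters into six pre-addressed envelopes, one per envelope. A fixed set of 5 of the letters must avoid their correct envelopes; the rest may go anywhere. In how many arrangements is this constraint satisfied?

309

Let A_j be the event that the j-th constrained one is fixed. By inclusion-exclusion over the 5 events:
Σ_{j=0}^{5} (-1)^j C(5,j)(6-j)!
= C(5,0)·6! - C(5,1)·5! + C(5,2)·4! - C(5,3)·3! + C(5,4)·2! - C(5,5)·1!
= 720 - 600 + 240 - 60 + 10 - 1
= 309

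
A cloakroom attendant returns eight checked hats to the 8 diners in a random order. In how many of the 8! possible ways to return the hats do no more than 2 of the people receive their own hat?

37085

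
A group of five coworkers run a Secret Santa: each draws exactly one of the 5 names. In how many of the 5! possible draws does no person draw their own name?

44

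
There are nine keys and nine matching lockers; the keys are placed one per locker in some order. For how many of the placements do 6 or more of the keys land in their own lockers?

Sum C(9,i)·!(9-i) for i = 6..9:
  i=6: C(9,6)·!3 = 84·2 = 168
  i=7: C(9,7)·!2 = 36·1 = 36
  i=8: C(9,8)·!1 = 9·0 = 0
  i=9: C(9,9)·!0 = 1·1 = 1
Total = 205.

205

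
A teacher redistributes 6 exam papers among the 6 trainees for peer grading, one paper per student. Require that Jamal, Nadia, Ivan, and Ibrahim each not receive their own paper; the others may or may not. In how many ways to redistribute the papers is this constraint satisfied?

Inclusion-exclusion on the 4 forbidden self-matches:
Σ_{j=0}^{4} (-1)^j C(4,j)(6-j)!
= C(4,0)·6! - C(4,1)·5! + C(4,2)·4! - C(4,3)·3! + C(4,4)·2!
= 720 - 480 + 144 - 24 + 2
= 362

362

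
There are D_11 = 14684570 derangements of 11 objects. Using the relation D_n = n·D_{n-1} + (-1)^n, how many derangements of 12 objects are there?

176214841

D_12 = 12·14684570 + 1 = 176214841.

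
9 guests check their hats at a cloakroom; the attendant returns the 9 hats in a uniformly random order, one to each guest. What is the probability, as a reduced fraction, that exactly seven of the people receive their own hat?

Favorable outcomes: C(9,7)·!2 = 36·1 = 36.
Total outcomes: 9! = 362880.
Probability = 36/362880 = 1/10080.

1/10080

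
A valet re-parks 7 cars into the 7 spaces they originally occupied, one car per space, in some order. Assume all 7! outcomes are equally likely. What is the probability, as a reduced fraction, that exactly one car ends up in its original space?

53/144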